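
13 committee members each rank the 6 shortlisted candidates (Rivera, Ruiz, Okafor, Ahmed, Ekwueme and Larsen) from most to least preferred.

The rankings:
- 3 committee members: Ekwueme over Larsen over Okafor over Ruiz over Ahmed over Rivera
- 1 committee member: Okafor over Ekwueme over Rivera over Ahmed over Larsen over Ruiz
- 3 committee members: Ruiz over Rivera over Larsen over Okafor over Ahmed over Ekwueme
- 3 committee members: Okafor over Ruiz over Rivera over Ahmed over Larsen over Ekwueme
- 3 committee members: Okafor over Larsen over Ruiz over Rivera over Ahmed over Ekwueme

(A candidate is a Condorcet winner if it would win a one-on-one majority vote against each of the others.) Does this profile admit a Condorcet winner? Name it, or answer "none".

Okafor

Head-to-head results (13 committee members):
Rivera vs Ruiz: Rivera preferred on 1 ballot; Ruiz wins 12–1.
Rivera vs Okafor: 3 to 10, Okafor.
Rivera–Ahmed: Rivera 10–3.
Rivera vs Ekwueme: Rivera preferred on 3+3+3 = 9 ballots; Rivera wins 9–4.
Rivera vs Larsen: Rivera wins 7–6.
Ruiz vs Okafor: 3 for Ruiz, 10 for Okafor — Okafor by 10–3.
Ruiz vs Ahmed: 12 to 1, Ruiz.
Ruiz vs Ekwueme: 3+3+3 = 9 for Ruiz, 4 for Ekwueme — Ruiz by 9–4.
Ruiz vs Larsen: 6 to 7, Larsen.
Okafor vs Ahmed: Okafor preferred on 3+1+3+3+3 = 13 ballots; Okafor wins 13–0.
Okafor vs Ekwueme: 10 to 3, Okafor.
Okafor vs Larsen: 7 to 6, Okafor.
Ahmed vs Ekwueme: Ahmed is ranked higher on 3+3+3 = 9 ballots, Ekwueme on 4. Ahmed wins 9–4.
Ahmed vs Larsen: Larsen wins 9–4.
Ekwueme–Larsen: Larsen 9–4.
Okafor wins every pairwise contest, so Okafor is the Condorcet winner.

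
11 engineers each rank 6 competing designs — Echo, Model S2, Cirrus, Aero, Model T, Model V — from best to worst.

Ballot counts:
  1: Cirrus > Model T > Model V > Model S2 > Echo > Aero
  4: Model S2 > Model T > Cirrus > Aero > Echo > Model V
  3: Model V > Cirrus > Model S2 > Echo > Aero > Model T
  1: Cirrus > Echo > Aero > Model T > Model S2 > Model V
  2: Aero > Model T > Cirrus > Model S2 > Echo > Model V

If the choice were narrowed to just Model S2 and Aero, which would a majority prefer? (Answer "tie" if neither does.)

Model S2

Ballots ranking Model S2 above Aero: 1 + 4 + 3 = 8.
Ballots ranking Aero above Model S2: 11 − 8 = 3.
Model S2 wins the head-to-head 8–3.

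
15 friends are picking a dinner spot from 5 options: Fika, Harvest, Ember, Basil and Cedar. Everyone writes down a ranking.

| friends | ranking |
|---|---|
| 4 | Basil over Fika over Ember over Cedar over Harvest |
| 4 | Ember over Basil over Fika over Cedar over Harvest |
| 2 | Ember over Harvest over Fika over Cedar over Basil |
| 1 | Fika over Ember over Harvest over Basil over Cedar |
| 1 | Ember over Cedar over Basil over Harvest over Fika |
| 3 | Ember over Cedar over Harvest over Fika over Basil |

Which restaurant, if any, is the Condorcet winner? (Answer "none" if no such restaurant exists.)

Head-to-head results (15 friends):
Fika vs Harvest: Fika wins 9–6.
Fika vs Ember: Ember wins 10–5.
Fika vs Basil: 2+1+3 = 6 for Fika, 9 for Basil — Basil by 9–6.
Fika vs Cedar: Fika is ranked higher on 4+4+2+1 = 11 ballots, Cedar on 4. Fika wins 11–4.
Harvest vs Ember: 0 for Harvest, 15 for Ember — Ember by 15–0.
Harvest vs Basil: Harvest preferred on 2+1+3 = 6 ballots; Basil wins 9–6.
Harvest vs Cedar: Cedar, 12–3.
Ember–Basil: Ember 11–4.
Ember–Cedar: Ember 15–0.
Basil vs Cedar: Basil is ranked higher on 4+4+1 = 9 ballots, Cedar on 6. Basil wins 9–6.
Only Ember has no losses; Ember is the Condorcet winner.

Ember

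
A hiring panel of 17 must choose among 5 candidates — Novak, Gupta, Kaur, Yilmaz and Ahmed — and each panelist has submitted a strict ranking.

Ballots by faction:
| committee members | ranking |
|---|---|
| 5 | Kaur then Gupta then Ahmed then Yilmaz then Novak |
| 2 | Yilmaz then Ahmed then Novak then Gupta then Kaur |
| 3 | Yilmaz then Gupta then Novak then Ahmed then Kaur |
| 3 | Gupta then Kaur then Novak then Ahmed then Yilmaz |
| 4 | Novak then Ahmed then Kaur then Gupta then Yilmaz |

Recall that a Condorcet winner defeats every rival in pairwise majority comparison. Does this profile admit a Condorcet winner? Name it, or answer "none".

Head-to-head results (17 committee members):
Novak vs Gupta: Novak is ranked higher on 2+4 = 6 ballots, Gupta on 11. Gupta wins 11–6.
Novak vs Kaur: 2+3+4 = 9 for Novak, 8 for Kaur — Novak by 9–8.
Novak vs Yilmaz: Yilmaz, 10–7.
Novak–Ahmed: Novak 10–7.
Gupta vs Kaur: Kaur wins 9–8.
Gupta–Yilmaz: Gupta 12–5.
Gupta vs Ahmed: Gupta wins 11–6.
Kaur vs Yilmaz: 12 to 5, Kaur.
Kaur vs Ahmed: Ahmed, 9–8.
Yilmaz–Ahmed: Ahmed 12–5.
Every candidate loses at least once (Novak loses to Gupta; Gupta loses to Kaur; Kaur loses to Novak; Yilmaz loses to Gupta; Ahmed loses to Novak). The majority relation contains the cycle Novak > Kaur > Gupta > Novak, so there is no Condorcet winner.

none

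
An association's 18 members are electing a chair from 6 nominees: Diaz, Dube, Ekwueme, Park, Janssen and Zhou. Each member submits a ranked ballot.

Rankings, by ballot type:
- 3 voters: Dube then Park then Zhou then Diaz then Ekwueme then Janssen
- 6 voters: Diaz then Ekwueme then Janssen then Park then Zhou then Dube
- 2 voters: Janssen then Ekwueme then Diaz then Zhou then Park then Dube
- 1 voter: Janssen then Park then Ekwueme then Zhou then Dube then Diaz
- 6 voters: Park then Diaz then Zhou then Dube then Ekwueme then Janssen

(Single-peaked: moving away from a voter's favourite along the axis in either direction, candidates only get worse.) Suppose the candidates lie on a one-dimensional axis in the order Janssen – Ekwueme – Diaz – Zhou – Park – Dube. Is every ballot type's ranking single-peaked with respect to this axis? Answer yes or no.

Axis positions: Janssen=1, Ekwueme=2, Diaz=3, Zhou=4, Park=5, Dube=6.
Ballot type 1 (peak Dube at position 6): ranking walks positions 6-5-4-3-2-1, expanding outward from the peak — single-peaked.
Ballot type 2: ranking walks positions 3-2-1-5-4-6; Park is ranked above Zhou even though Zhou lies between Park and the peak Diaz on the axis — preferences dip and rise again. Not single-peaked.
Ballot type 3 (peak Janssen at position 1): ranking walks positions 1-2-3-4-5-6, expanding outward from the peak — single-peaked.
Ballot type 4: ranking walks positions 1-5-2-4-6-3; Park is ranked above Ekwueme even though Ekwueme lies between Park and the peak Janssen on the axis — preferences dip and rise again. Not single-peaked.
Ballot type 5: ranking walks positions 5-3-4-6-2-1; Diaz is ranked above Zhou even though Zhou lies between Diaz and the peak Park on the axis — preferences dip and rise again. Not single-peaked.
Ballot type 2 violates single-peakedness, so the profile is not single-peaked on this axis.

no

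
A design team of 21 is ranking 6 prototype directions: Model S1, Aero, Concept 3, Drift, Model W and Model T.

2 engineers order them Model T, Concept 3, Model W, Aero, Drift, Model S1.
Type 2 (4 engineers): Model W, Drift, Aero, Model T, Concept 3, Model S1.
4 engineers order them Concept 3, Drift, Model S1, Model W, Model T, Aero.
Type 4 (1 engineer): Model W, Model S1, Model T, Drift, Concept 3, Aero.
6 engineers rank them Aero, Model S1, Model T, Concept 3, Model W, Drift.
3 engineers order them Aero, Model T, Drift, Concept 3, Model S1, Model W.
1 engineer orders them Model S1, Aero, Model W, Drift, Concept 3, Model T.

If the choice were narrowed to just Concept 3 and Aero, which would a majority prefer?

Ballots ranking Concept 3 above Aero: 2 + 4 + 1 = 7.
Ballots ranking Aero above Concept 3: 21 − 7 = 14.
Aero wins the head-to-head 14–7.

Aero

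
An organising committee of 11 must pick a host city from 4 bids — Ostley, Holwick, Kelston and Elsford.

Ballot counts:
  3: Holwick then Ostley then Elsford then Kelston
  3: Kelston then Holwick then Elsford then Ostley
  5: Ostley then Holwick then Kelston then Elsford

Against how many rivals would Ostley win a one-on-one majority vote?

2

Ostley against each rival (11 organisers):
Ostley–Holwick: Holwick 6–5.
Ostley vs Kelston: Ostley wins 8–3.
Ostley–Elsford: Ostley 8–3.
Ostley beats Kelston, Elsford; loses to Holwick — 2 pairwise wins.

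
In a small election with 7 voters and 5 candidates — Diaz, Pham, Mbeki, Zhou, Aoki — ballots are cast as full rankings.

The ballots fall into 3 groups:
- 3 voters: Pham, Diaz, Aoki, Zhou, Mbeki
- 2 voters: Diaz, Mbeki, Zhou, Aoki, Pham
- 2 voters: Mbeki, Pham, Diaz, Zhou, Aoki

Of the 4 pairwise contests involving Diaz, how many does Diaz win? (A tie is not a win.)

3

Diaz against each rival (7 voters):
Diaz–Pham: Pham 5–2.
Diaz vs Mbeki: 5 to 2, Diaz.
Diaz vs Zhou: Diaz, 7–0.
Diaz–Aoki: Diaz 7–0.
Diaz beats Mbeki, Zhou, Aoki; loses to Pham — 3 pairwise wins.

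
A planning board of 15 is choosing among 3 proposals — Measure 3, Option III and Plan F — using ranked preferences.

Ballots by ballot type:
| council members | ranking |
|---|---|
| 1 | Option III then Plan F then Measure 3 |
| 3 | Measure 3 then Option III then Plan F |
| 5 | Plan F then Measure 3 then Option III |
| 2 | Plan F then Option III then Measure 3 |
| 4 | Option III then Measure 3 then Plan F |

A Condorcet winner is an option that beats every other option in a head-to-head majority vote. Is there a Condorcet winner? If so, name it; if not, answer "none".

Head-to-head results (15 council members):
Measure 3 vs Option III: Measure 3 wins 8–7.
Measure 3 vs Plan F: Plan F wins 8–7.
Option III vs Plan F: Option III wins 8–7.
No option is unbeaten: Measure 3 loses to Plan F; Option III loses to Measure 3; Plan F loses to Option III. In particular Measure 3 beats Option III beats Plan F beats Measure 3 is a majority cycle — no Condorcet winner exists.

none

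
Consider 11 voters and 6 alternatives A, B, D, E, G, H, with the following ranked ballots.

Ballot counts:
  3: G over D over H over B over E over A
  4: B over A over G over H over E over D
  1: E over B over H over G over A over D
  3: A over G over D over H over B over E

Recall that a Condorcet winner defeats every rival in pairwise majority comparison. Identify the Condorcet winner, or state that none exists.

none

Head-to-head results (11 voters):
A–B: B 8–3.
A–D: A 8–3.
A vs E: A wins 7–4.
A vs G: A, 7–4.
A vs H: A wins 7–4.
B vs D: D, 6–5.
B–E: B 10–1.
B vs G: G wins 6–5.
B vs H: H wins 6–5.
D–E: D 6–5.
D–G: G 11–0.
D vs H: D wins 6–5.
E–G: G 10–1.
E vs H: H wins 10–1.
G vs H: G wins 10–1.
No alternative is unbeaten: A loses to B; B loses to D; D loses to A; E loses to A; G loses to A; H loses to A. In particular A beats D beats B beats A is a majority cycle — no Condorcet winner exists.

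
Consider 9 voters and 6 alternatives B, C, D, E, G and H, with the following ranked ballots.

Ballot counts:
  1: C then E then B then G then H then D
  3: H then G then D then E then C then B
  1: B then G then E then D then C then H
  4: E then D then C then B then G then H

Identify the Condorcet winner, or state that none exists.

Head-to-head results (9 voters):
B vs C: 1 for B, 8 for C — C by 8–1.
B vs D: 1+1 = 2 for B, 7 for D — D by 7–2.
B vs E: B preferred on 1 ballot; E wins 8–1.
B vs G: B preferred on 1+1+4 = 6 ballots; B wins 6–3.
B vs H: 6 to 3, B.
C vs D: 1 for C, 8 for D — D by 8–1.
C vs E: 1 for C, 8 for E — E by 8–1.
C vs G: C preferred on 1+4 = 5 ballots; C wins 5–4.
C vs H: 1+1+4 = 6 for C, 3 for H — C by 6–3.
D vs E: 3 for D, 6 for E — E by 6–3.
D vs G: 4 to 5, G.
D vs H: D preferred on 1+4 = 5 ballots; D wins 5–4.
E vs G: E is ranked higher on 1+4 = 5 ballots, G on 4. E wins 5–4.
E vs H: E preferred on 1+1+4 = 6 ballots; E wins 6–3.
G vs H: G is ranked higher on 1+1+4 = 6 ballots, H on 3. G wins 6–3.
E wins every pairwise contest, so E is the Condorcet winner.

E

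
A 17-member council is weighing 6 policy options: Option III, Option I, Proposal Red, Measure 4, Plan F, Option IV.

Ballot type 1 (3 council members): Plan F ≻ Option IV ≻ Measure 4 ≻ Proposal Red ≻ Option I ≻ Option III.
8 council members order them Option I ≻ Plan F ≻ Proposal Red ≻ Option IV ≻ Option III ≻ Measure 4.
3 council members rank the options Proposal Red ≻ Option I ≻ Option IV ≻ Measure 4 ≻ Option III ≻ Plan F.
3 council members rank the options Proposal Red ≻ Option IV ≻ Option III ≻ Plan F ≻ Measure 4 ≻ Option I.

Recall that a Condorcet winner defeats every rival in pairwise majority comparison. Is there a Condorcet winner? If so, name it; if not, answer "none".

none

Head-to-head results (17 council members):
Option III vs Option I: 3 for Option III, 14 for Option I — Option I by 14–3.
Option III vs Proposal Red: Proposal Red, 17–0.
Option III–Measure 4: Option III 11–6.
Option III vs Plan F: 3+3 = 6 for Option III, 11 for Plan F — Plan F by 11–6.
Option III vs Option IV: 0 for Option III, 17 for Option IV — Option IV by 17–0.
Option I–Proposal Red: Proposal Red 9–8.
Option I vs Measure 4: 8+3 = 11 for Option I, 6 for Measure 4 — Option I by 11–6.
Option I vs Plan F: Option I wins 11–6.
Option I vs Option IV: 11 to 6, Option I.
Proposal Red vs Measure 4: Proposal Red, 14–3.
Proposal Red–Plan F: Plan F 11–6.
Proposal Red vs Option IV: Proposal Red wins 14–3.
Measure 4 vs Plan F: Measure 4 is ranked higher on 3 ballots, Plan F on 14. Plan F wins 14–3.
Measure 4 vs Option IV: 0 for Measure 4, 17 for Option IV — Option IV by 17–0.
Plan F vs Option IV: Plan F, 11–6.
Each option drops at least one matchup (Option III loses to Option I; Option I loses to Proposal Red; Proposal Red loses to Plan F; Measure 4 loses to Option III; Plan F loses to Option I; Option IV loses to Option I); the cycle Option I beats Plan F beats Proposal Red beats Option I rules out a Condorcet winner.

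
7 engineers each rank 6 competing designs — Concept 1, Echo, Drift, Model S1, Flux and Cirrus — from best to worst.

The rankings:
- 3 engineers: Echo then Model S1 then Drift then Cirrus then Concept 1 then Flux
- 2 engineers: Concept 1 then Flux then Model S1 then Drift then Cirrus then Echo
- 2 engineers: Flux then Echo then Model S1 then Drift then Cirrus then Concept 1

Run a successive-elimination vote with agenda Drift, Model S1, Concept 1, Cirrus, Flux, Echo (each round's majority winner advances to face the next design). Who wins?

Round 1: Drift vs Model S1 — 0–7, Model S1 advances.
Round 2: Model S1 vs Concept 1 — 5–2, Model S1 advances.
Round 3: Model S1 vs Cirrus — 7–0, Model S1 advances.
Round 4: Model S1 vs Flux — 3–4, Flux advances.
Round 5: Flux vs Echo — 4–3, Flux advances.
The agenda winner is Flux.

Flux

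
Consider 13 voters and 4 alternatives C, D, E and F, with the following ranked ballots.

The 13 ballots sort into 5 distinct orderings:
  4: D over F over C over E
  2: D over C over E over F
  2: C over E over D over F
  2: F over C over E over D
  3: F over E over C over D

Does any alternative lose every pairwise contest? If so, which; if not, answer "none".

none

Head-to-head results (13 voters):
C vs D: C, 7–6.
C–E: C 10–3.
C vs F: F wins 9–4.
D vs E: 4+2 = 6 for D, 7 for E — E by 7–6.
D–F: D 8–5.
E vs F: E preferred on 2+2 = 4 ballots; F wins 9–4.
Every alternative wins at least one matchup (C beats D; D beats F; E beats D; F beats C), so there is no Condorcet loser.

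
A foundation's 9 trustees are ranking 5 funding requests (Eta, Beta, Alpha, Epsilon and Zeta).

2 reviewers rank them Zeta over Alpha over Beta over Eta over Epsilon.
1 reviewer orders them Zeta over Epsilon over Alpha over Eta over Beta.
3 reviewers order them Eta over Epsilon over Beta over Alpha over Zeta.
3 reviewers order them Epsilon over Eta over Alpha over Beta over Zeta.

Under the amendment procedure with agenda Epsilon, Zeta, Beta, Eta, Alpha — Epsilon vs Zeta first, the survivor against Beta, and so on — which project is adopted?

Round 1: Epsilon vs Zeta — 6–3, Epsilon advances.
Round 2: Epsilon vs Beta — 7–2, Epsilon advances.
Round 3: Epsilon vs Eta — 4–5, Eta advances.
Round 4: Eta vs Alpha — 6–3, Eta advances.
Eta survives the agenda.

Eta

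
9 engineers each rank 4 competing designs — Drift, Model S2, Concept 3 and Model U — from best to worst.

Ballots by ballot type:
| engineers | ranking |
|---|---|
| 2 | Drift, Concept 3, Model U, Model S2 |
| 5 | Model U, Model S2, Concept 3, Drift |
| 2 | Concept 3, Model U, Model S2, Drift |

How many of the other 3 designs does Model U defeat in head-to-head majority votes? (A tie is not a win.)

3

Model U against each rival (9 engineers):
Model U vs Drift: Model U is ranked higher on 5+2 = 7 ballots, Drift on 2. Model U wins 7–2.
Model U vs Model S2: Model U is ranked higher on 2+5+2 = 9 ballots, Model S2 on 0. Model U wins 9–0.
Model U vs Concept 3: Model U, 5–4.
Model U beats Drift, Model S2, Concept 3 — 3 pairwise wins.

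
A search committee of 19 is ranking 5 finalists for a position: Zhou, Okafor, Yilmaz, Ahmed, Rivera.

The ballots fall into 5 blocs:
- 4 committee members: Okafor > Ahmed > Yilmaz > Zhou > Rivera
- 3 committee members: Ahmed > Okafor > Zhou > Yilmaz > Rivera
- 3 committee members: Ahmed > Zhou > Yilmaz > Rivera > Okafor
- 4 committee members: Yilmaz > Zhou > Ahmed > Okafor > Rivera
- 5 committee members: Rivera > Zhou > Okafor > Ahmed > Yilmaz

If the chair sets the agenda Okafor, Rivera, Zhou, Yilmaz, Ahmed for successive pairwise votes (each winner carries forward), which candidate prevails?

Ahmed

Round 1: Okafor vs Rivera — 11–8, Okafor advances.
Round 2: Okafor vs Zhou — 7–12, Zhou advances.
Round 3: Zhou vs Yilmaz — 11–8, Zhou advances.
Round 4: Zhou vs Ahmed — 9–10, Ahmed advances.
Ahmed survives the agenda.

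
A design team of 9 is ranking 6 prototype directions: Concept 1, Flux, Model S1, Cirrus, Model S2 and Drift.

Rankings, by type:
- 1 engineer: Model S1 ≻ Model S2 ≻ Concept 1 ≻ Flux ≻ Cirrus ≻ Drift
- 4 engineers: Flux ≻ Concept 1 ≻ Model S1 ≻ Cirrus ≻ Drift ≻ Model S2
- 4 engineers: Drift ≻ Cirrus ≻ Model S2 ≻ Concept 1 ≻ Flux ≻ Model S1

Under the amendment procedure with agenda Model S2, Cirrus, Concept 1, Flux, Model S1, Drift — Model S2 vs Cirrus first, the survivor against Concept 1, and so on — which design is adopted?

Concept 1

Round 1: Model S2 vs Cirrus — 1–8, Cirrus advances.
Round 2: Cirrus vs Concept 1 — 4–5, Concept 1 advances.
Round 3: Concept 1 vs Flux — 5–4, Concept 1 advances.
Round 4: Concept 1 vs Model S1 — 8–1, Concept 1 advances.
Round 5: Concept 1 vs Drift — 5–4, Concept 1 advances.
The agenda winner is Concept 1.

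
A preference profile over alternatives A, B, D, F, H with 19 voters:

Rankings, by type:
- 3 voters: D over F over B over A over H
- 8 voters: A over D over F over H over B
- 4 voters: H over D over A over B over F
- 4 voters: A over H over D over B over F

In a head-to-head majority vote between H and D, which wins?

Ballots ranking H above D: 4 + 4 = 8.
Ballots ranking D above H: 19 − 8 = 11.
D wins the head-to-head 11–8.

D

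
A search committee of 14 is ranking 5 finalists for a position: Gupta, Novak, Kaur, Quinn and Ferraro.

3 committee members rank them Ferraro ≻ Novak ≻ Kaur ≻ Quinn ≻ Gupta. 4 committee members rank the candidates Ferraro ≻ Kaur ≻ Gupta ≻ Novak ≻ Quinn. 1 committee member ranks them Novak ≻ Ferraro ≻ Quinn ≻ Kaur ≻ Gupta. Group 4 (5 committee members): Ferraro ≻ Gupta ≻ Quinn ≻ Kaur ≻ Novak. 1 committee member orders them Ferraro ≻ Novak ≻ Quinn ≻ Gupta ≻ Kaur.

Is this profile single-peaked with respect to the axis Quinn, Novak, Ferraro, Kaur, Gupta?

no

Axis positions: Quinn=1, Novak=2, Ferraro=3, Kaur=4, Gupta=5.
Group 1 (peak Ferraro at position 3): ranking walks positions 3-2-4-1-5, expanding outward from the peak — single-peaked.
Group 2 (peak Ferraro at position 3): ranking walks positions 3-4-5-2-1, expanding outward from the peak — single-peaked.
Group 3 (peak Novak at position 2): ranking walks positions 2-3-1-4-5, expanding outward from the peak — single-peaked.
Group 4: ranking walks positions 3-5-1-4-2; Gupta is ranked above Kaur even though Kaur lies between Gupta and the peak Ferraro on the axis — preferences dip and rise again. Not single-peaked.
Group 5: ranking walks positions 3-2-1-5-4; Gupta is ranked above Kaur even though Kaur lies between Gupta and the peak Ferraro on the axis — preferences dip and rise again. Not single-peaked.
Group 4 violates single-peakedness, so the profile is not single-peaked on this axis.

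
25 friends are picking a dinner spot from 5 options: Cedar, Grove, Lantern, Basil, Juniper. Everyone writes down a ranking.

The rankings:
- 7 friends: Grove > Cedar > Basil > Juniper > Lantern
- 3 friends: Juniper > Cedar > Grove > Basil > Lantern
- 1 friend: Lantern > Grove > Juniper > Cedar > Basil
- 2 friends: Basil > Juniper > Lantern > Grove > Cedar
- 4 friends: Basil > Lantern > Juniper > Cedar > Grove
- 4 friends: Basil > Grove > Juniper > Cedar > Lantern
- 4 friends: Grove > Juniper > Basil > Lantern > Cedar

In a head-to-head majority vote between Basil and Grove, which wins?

Grove

Ballots ranking Basil above Grove: 2 + 4 + 4 = 10.
Ballots ranking Grove above Basil: 25 − 10 = 15.
Grove wins the head-to-head 15–10.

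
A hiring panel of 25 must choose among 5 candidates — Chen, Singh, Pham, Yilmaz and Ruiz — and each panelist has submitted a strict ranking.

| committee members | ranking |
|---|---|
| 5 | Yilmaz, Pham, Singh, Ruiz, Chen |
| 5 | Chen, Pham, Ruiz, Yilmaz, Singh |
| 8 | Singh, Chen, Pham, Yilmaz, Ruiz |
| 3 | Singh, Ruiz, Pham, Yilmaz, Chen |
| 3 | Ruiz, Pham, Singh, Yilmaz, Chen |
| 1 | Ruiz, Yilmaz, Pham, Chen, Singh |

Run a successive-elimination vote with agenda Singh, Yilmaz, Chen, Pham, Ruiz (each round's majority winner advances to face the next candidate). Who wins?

Round 1: Singh vs Yilmaz — 14–11, Singh advances.
Round 2: Singh vs Chen — 19–6, Singh advances.
Round 3: Singh vs Pham — 11–14, Pham advances.
Round 4: Pham vs Ruiz — 18–7, Pham advances.
Pham survives the agenda.

Pham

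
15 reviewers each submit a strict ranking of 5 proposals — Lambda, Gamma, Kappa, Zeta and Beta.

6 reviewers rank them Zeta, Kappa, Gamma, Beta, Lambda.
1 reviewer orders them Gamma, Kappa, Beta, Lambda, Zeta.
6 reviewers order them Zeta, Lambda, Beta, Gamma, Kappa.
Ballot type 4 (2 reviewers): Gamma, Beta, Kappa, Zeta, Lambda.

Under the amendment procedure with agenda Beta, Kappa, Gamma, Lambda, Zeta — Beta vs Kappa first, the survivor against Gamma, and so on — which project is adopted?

Zeta

Round 1: Beta vs Kappa — 8–7, Beta advances.
Round 2: Beta vs Gamma — 6–9, Gamma advances.
Round 3: Gamma vs Lambda — 9–6, Gamma advances.
Round 4: Gamma vs Zeta — 3–12, Zeta advances.
Zeta survives the agenda.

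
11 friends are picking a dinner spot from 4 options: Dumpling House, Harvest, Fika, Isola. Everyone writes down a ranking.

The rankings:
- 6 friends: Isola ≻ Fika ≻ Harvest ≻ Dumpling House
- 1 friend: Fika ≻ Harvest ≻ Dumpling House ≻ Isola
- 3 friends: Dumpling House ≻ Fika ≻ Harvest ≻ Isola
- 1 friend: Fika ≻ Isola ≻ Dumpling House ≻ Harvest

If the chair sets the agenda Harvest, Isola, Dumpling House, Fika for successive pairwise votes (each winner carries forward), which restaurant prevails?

Isola

Round 1: Harvest vs Isola — 4–7, Isola advances.
Round 2: Isola vs Dumpling House — 7–4, Isola advances.
Round 3: Isola vs Fika — 6–5, Isola advances.
Isola survives the agenda.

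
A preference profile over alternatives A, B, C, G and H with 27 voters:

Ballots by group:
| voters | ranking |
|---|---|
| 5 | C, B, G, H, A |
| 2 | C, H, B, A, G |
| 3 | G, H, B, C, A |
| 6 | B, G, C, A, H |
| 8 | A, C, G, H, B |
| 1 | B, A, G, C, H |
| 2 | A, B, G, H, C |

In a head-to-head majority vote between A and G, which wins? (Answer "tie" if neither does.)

Ballots ranking A above G: 2 + 8 + 1 + 2 = 13.
Ballots ranking G above A: 27 − 13 = 14.
G wins the head-to-head 14–13.

G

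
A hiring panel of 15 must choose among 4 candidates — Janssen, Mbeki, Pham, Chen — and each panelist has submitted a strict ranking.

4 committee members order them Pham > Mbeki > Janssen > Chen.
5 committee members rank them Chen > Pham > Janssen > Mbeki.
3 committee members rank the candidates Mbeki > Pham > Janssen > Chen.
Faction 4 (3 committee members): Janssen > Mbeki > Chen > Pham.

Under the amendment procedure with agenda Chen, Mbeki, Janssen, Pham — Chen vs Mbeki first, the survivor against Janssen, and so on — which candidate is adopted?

Round 1: Chen vs Mbeki — 5–10, Mbeki advances.
Round 2: Mbeki vs Janssen — 7–8, Janssen advances.
Round 3: Janssen vs Pham — 3–12, Pham advances.
Pham survives the agenda.

Pham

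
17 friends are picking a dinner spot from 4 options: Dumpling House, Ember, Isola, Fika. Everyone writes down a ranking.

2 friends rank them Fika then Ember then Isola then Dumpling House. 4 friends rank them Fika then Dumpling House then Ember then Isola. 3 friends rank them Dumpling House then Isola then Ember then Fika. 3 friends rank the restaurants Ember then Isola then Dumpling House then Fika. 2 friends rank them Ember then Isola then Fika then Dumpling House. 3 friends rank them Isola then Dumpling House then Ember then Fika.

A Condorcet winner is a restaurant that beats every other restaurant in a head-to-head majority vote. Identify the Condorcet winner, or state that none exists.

Pairwise majorities:
Dumpling House–Ember: Dumpling House 10–7.
Dumpling House–Isola: Isola 10–7.
Dumpling House vs Fika: Dumpling House wins 9–8.
Ember vs Isola: Ember wins 11–6.
Ember–Fika: Ember 11–6.
Isola vs Fika: Isola wins 11–6.
Each restaurant drops at least one matchup (Dumpling House loses to Isola; Ember loses to Dumpling House; Isola loses to Ember; Fika loses to Dumpling House); the cycle Dumpling House > Ember > Isola > Dumpling House rules out a Condorcet winner.

none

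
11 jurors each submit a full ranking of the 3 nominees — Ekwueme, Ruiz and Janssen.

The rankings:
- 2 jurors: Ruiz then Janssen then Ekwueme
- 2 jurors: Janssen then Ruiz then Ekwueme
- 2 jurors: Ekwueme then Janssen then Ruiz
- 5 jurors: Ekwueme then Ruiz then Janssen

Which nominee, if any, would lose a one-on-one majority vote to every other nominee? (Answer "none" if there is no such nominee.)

Head-to-head results (11 jurors):
Ekwueme vs Ruiz: Ekwueme wins 7–4.
Ekwueme vs Janssen: Ekwueme wins 7–4.
Ruiz–Janssen: Ruiz 7–4.
Only Janssen has no wins; Janssen is the Condorcet loser.

Janssen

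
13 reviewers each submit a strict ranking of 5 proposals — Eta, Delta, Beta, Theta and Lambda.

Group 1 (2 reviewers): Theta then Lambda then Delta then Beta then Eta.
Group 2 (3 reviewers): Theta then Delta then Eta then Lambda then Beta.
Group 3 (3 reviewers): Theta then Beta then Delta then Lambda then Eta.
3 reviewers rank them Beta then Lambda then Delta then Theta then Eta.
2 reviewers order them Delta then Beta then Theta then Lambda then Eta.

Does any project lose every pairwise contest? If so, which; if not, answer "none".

Pairwise majorities:
Eta vs Delta: 0 for Eta, 13 for Delta — Delta by 13–0.
Eta vs Beta: 3 for Eta, 10 for Beta — Beta by 10–3.
Eta vs Theta: 0 for Eta, 13 for Theta — Theta by 13–0.
Eta–Lambda: Lambda 10–3.
Delta–Beta: Delta 7–6.
Delta vs Theta: 3+2 = 5 for Delta, 8 for Theta — Theta by 8–5.
Delta vs Lambda: Delta wins 8–5.
Beta vs Theta: 3+2 = 5 for Beta, 8 for Theta — Theta by 8–5.
Beta vs Lambda: Beta preferred on 3+3+2 = 8 ballots; Beta wins 8–5.
Theta vs Lambda: Theta wins 10–3.
Eta is beaten in every head-to-head and is the Condorcet loser.

Eta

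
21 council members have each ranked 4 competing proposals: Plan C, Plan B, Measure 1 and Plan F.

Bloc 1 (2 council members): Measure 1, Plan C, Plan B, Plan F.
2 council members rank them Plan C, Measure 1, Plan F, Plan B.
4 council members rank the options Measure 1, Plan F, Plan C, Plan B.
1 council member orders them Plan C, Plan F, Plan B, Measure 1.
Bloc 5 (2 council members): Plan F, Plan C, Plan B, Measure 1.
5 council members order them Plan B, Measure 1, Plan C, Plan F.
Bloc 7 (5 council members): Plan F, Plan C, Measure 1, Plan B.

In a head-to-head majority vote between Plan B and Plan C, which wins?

Ballots ranking Plan B above Plan C: 5.
Ballots ranking Plan C above Plan B: 21 − 5 = 16.
Plan C wins the head-to-head 16–5.

Plan C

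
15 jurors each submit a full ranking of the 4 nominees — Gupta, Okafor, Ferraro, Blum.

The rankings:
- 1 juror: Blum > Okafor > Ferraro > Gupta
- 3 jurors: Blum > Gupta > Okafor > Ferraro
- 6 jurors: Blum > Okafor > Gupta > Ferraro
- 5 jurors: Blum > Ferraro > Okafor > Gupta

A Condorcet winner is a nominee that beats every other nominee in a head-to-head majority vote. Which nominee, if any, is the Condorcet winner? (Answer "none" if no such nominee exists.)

Check each pair by majority over 15 ballots:
Gupta vs Okafor: 3 for Gupta, 12 for Okafor — Okafor by 12–3.
Gupta vs Ferraro: Gupta preferred on 3+6 = 9 ballots; Gupta wins 9–6.
Gupta vs Blum: 0 to 15, Blum.
Okafor vs Ferraro: 10 to 5, Okafor.
Okafor vs Blum: 0 to 15, Blum.
Ferraro vs Blum: Ferraro preferred on 0 ballots; Blum wins 15–0.
Blum beats each of Gupta, Okafor, Ferraro — Blum is the Condorcet winner.

Blum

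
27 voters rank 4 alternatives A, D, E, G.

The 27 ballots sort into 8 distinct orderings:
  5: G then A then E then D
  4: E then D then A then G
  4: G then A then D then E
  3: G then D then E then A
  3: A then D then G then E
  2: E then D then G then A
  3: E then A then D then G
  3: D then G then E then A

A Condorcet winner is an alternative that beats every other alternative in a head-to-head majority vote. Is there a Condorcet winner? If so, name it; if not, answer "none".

Pairwise majorities:
A vs D: 15 to 12, A.
A vs E: 5+4+3 = 12 for A, 15 for E — E by 15–12.
A vs G: A is ranked higher on 4+3+3 = 10 ballots, G on 17. G wins 17–10.
D vs E: E, 14–13.
D vs G: D wins 15–12.
E vs G: 9 to 18, G.
Every alternative loses at least once (A loses to E; D loses to A; E loses to G; G loses to D). The majority relation contains the cycle A → D → G → A, so there is no Condorcet winner.

none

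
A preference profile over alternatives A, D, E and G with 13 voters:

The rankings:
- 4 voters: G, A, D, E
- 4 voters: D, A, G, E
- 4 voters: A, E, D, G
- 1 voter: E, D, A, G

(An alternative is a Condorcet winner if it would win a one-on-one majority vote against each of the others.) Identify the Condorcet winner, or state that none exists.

A

Pairwise majorities:
A vs D: 8 to 5, A.
A vs E: A preferred on 4+4+4 = 12 ballots; A wins 12–1.
A vs G: 4+4+1 = 9 for A, 4 for G — A by 9–4.
D vs E: 4+4 = 8 for D, 5 for E — D by 8–5.
D vs G: D is ranked higher on 4+4+1 = 9 ballots, G on 4. D wins 9–4.
E vs G: 4+1 = 5 for E, 8 for G — G by 8–5.
A wins every pairwise contest, so A is the Condorcet winner.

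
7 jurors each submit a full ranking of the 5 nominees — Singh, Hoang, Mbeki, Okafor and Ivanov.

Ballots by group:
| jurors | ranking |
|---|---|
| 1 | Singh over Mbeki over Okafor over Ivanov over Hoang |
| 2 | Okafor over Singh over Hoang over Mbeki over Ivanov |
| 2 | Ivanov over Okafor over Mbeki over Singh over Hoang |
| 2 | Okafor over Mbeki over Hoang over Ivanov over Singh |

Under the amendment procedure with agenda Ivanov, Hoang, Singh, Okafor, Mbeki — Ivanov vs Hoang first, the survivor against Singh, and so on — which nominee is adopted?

Round 1: Ivanov vs Hoang — 3–4, Hoang advances.
Round 2: Hoang vs Singh — 2–5, Singh advances.
Round 3: Singh vs Okafor — 1–6, Okafor advances.
Round 4: Okafor vs Mbeki — 6–1, Okafor advances.
The agenda winner is Okafor.

Okafor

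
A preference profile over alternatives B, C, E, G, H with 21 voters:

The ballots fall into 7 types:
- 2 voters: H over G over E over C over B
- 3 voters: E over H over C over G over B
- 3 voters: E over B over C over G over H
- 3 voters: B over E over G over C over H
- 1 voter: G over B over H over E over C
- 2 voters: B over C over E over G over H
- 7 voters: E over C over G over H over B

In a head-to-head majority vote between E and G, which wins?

Ballots ranking E above G: 3 + 3 + 3 + 2 + 7 = 18.
Ballots ranking G above E: 21 − 18 = 3.
E wins the head-to-head 18–3.

E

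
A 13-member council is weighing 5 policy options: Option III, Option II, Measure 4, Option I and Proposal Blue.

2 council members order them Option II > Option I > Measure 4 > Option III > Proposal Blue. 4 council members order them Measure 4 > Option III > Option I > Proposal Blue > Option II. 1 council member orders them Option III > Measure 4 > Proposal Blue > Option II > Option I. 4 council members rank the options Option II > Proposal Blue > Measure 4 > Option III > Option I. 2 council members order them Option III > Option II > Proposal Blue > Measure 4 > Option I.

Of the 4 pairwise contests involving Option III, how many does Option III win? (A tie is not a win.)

Option III against each rival (13 council members):
Option III vs Option II: 4+1+2 = 7 for Option III, 6 for Option II — Option III by 7–6.
Option III vs Measure 4: Option III is ranked higher on 1+2 = 3 ballots, Measure 4 on 10. Measure 4 wins 10–3.
Option III vs Option I: Option III, 11–2.
Option III–Proposal Blue: Option III 9–4.
Option III beats Option II, Option I, Proposal Blue; loses to Measure 4 — 3 pairwise wins.

3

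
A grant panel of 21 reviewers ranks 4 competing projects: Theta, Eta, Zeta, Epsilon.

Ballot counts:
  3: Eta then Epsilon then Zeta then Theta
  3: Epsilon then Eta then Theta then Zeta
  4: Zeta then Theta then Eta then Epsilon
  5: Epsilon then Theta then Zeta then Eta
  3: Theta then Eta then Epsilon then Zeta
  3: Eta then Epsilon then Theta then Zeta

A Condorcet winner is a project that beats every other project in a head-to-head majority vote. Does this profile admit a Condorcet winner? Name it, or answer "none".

Pairwise majorities:
Theta vs Eta: Theta wins 12–9.
Theta vs Zeta: 3+5+3+3 = 14 for Theta, 7 for Zeta — Theta by 14–7.
Theta vs Epsilon: 4+3 = 7 for Theta, 14 for Epsilon — Epsilon by 14–7.
Eta vs Zeta: Eta preferred on 3+3+3+3 = 12 ballots; Eta wins 12–9.
Eta vs Epsilon: Eta wins 13–8.
Zeta vs Epsilon: Zeta preferred on 4 ballots; Epsilon wins 17–4.
No project is unbeaten: Theta loses to Epsilon; Eta loses to Theta; Zeta loses to Theta; Epsilon loses to Eta. In particular Theta → Eta → Epsilon → Theta is a majority cycle — no Condorcet winner exists.

none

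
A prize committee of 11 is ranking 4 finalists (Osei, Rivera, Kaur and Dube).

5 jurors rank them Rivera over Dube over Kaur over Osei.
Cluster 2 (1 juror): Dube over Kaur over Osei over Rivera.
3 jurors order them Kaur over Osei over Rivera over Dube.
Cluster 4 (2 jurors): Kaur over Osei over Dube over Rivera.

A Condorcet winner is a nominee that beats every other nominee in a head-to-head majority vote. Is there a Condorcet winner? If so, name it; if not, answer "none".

Head-to-head results (11 jurors):
Osei vs Rivera: Osei preferred on 1+3+2 = 6 ballots; Osei wins 6–5.
Osei vs Kaur: 0 to 11, Kaur.
Osei vs Dube: 3+2 = 5 for Osei, 6 for Dube — Dube by 6–5.
Rivera vs Kaur: 5 for Rivera, 6 for Kaur — Kaur by 6–5.
Rivera vs Dube: Rivera is ranked higher on 5+3 = 8 ballots, Dube on 3. Rivera wins 8–3.
Kaur vs Dube: 5 to 6, Dube.
Each nominee drops at least one matchup (Osei loses to Kaur; Rivera loses to Osei; Kaur loses to Dube; Dube loses to Rivera); the cycle Osei > Rivera > Dube > Osei rules out a Condorcet winner.

none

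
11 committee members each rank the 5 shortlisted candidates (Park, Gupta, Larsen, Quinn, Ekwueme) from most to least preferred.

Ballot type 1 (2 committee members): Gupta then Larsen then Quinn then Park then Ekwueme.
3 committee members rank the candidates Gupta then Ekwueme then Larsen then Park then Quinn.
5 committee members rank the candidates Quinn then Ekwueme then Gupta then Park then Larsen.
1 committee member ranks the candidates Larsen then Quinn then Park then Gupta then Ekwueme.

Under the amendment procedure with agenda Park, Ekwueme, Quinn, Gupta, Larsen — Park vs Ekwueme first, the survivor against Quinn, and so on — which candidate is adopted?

Larsen

Round 1: Park vs Ekwueme — 3–8, Ekwueme advances.
Round 2: Ekwueme vs Quinn — 3–8, Quinn advances.
Round 3: Quinn vs Gupta — 6–5, Quinn advances.
Round 4: Quinn vs Larsen — 5–6, Larsen advances.
Larsen survives the agenda.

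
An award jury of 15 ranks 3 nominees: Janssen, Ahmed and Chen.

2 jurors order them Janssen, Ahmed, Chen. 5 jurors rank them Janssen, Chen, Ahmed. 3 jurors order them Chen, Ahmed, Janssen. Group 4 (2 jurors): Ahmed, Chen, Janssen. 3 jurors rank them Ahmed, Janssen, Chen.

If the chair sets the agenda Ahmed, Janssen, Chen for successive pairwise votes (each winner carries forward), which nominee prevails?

Round 1: Ahmed vs Janssen — 8–7, Ahmed advances.
Round 2: Ahmed vs Chen — 7–8, Chen advances.
The agenda winner is Chen.

Chen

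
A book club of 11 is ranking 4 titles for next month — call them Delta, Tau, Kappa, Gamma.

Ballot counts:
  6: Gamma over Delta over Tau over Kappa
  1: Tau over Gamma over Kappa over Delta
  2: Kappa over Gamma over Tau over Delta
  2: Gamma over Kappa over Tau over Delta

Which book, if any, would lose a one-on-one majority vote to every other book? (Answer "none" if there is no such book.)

Kappa

Pairwise majorities:
Delta vs Tau: 6 for Delta, 5 for Tau — Delta by 6–5.
Delta vs Kappa: Delta wins 6–5.
Delta vs Gamma: Delta is ranked higher on 0 ballots, Gamma on 11. Gamma wins 11–0.
Tau vs Kappa: Tau wins 7–4.
Tau vs Gamma: Tau preferred on 1 ballot; Gamma wins 10–1.
Kappa vs Gamma: Kappa is ranked higher on 2 ballots, Gamma on 9. Gamma wins 9–2.
Kappa is beaten in every head-to-head and is the Condorcet loser.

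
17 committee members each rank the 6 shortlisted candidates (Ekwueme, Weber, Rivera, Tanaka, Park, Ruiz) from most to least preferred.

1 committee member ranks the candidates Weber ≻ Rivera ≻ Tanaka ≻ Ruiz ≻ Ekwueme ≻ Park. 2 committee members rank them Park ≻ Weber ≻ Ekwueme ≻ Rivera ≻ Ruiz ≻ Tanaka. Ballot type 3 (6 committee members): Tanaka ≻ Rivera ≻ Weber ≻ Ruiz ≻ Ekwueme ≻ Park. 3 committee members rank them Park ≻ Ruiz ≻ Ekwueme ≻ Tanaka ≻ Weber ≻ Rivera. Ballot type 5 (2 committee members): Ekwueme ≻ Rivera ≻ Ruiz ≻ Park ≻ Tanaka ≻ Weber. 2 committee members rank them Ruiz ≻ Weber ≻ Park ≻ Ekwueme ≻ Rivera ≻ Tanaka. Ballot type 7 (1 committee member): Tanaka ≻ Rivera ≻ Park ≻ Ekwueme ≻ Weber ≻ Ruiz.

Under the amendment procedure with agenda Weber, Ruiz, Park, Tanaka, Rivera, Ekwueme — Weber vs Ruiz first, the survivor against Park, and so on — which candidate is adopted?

Ekwueme

Round 1: Weber vs Ruiz — 10–7, Weber advances.
Round 2: Weber vs Park — 9–8, Weber advances.
Round 3: Weber vs Tanaka — 5–12, Tanaka advances.
Round 4: Tanaka vs Rivera — 10–7, Tanaka advances.
Round 5: Tanaka vs Ekwueme — 8–9, Ekwueme advances.
The agenda winner is Ekwueme.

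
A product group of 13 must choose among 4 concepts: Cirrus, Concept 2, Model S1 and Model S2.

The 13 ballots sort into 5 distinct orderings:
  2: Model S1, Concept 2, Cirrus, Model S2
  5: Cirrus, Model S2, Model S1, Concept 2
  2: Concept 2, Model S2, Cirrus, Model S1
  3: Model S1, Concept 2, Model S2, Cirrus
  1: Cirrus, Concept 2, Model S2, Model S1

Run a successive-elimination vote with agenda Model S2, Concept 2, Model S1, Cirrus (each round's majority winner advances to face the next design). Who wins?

Cirrus

Round 1: Model S2 vs Concept 2 — 5–8, Concept 2 advances.
Round 2: Concept 2 vs Model S1 — 3–10, Model S1 advances.
Round 3: Model S1 vs Cirrus — 5–8, Cirrus advances.
Cirrus survives the agenda.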